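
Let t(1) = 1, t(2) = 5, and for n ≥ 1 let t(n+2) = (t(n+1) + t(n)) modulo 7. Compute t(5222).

Computing terms: t(1) = 1, t(2) = 5, t(3) = 6, t(4) = 4, t(5) = 3, t(6) = 0, t(7) = 3, t(8) = 3, t(9) = 6, t(10) = 2, t(11) = 1, t(12) = 3, t(13) = 4, t(14) = 0, t(15) = 4, t(16) = 4, t(17) = 1, t(18) = 5.
The sequence repeats with period 16.
(5222 - 1) mod 16 = 5, so t(5222) = t(6) = 0.

0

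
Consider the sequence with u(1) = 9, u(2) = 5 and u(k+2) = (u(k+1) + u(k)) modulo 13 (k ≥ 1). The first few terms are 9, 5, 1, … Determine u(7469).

6

u(1) = 9, u(2) = 5, u(3) = 1, u(4) = 6, u(5) = 7, u(6) = 0, u(7) = 7, u(8) = 7, u(9) = 1, u(10) = 8, u(11) = 9, u(12) = 4, u(13) = 0, u(14) = 4, u(15) = 4, u(16) = 8, u(17) = 12, u(18) = 7, u(19) = 6, u(20) = 0, u(21) = 6, u(22) = 6, u(23) = 12, u(24) = 5, u(25) = 4, u(26) = 9, u(27) = 0, u(28) = 9, u(29) = 9, u(30) = 5.
The sequence repeats with period 28.
So u(7469) = u(1 + ((7469-1) mod 28)) = u(21) = 6.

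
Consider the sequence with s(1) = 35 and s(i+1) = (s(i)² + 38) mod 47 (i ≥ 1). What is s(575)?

5

Listing terms: s(1) = 35, s(2) = 41, s(3) = 27, s(4) = 15, s(5) = 28, s(6) = 23, s(7) = 3, s(8) = 0, s(9) = 38, s(10) = 25, s(11) = 5, s(12) = 16, s(13) = 12, s(14) = 41.
Since s(14) = s(2) = 41, the sequence is eventually periodic: after a pre-period of length 1 it cycles with period 12.
For i ≥ 2, s(i) depends only on (i - 2) mod 12. (575 - 2) mod 12 = 9, so s(575) = s(11) = 5.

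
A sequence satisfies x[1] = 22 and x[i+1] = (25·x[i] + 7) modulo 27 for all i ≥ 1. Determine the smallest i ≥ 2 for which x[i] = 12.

24

Computing terms: x[1] = 22, x[2] = 17, x[3] = 0, x[4] = 7, x[5] = 20, x[6] = 21, x[7] = 19, x[8] = 23, x[9] = 15, x[10] = 4, x[11] = 26, x[12] = 9, x[13] = 16, x[14] = 2, x[15] = 3, x[16] = 1, x[17] = 5, x[18] = 24, x[19] = 13, x[20] = 8, x[21] = 18, x[22] = 25, x[23] = 11, x[24] = 12, x[25] = 10, x[26] = 14, x[27] = 6, x[28] = 22.
The sequence repeats with period 27.
The value 12 first appears (with i ≥ 2) at x[24].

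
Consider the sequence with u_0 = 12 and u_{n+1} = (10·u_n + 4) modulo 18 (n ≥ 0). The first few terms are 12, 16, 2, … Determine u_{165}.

Listing terms: u_0 = 12, u_1 = 16, u_2 = 2, u_3 = 6, u_4 = 10, u_5 = 14, u_6 = 0, u_7 = 4, u_8 = 8, u_9 = 12.
Since u_9 = u_0 = 12, the sequence is periodic with period 9.
(165 - 0) mod 9 = 3, so u_{165} = u_3 = 6.

6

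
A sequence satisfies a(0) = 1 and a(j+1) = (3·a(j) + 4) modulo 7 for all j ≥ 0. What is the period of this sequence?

We have a(0) = 1, a(1) = 0, a(2) = 4, a(3) = 2, a(4) = 3, a(5) = 6, a(6) = 1.
The sequence repeats with period 6.

6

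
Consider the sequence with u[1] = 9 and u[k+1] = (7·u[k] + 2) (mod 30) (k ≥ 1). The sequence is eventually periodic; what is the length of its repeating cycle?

We have u[1] = 9, u[2] = 5, u[3] = 7, u[4] = 21, u[5] = 29, u[6] = 25, u[7] = 27, u[8] = 11, u[9] = 19, u[10] = 15, u[11] = 17, u[12] = 1, u[13] = 9.
Since u[13] = u[1] = 9, the sequence is periodic with period 12.

12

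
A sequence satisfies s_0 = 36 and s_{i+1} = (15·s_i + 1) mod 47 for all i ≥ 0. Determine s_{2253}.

18

Computing terms: s_0 = 36; s_1 = 24; s_2 = 32; s_3 = 11; s_4 = 25; s_5 = 0; s_6 = 1; s_7 = 16; s_8 = 6; s_9 = 44; s_{10} = 3; s_{11} = 46; s_{12} = 33; s_{13} = 26; s_{14} = 15; s_{15} = 38; s_{16} = 7; s_{17} = 12; s_{18} = 40; s_{19} = 37; s_{20} = 39; s_{21} = 22; s_{22} = 2; s_{23} = 31; s_{24} = 43; s_{25} = 35; s_{26} = 9; s_{27} = 42; s_{28} = 20; s_{29} = 19; s_{30} = 4; s_{31} = 14; s_{32} = 23; s_{33} = 17; s_{34} = 21; s_{35} = 34; s_{36} = 41; s_{37} = 5; s_{38} = 29; s_{39} = 13; s_{40} = 8; s_{41} = 27; s_{42} = 30; s_{43} = 28; s_{44} = 45; s_{45} = 18; s_{46} = 36.
Since s_{46} = s_0 = 36, the sequence is periodic with period 46.
So s_{2253} = s_{0 + ((2253-0) mod 46)} = s_{45} = 18.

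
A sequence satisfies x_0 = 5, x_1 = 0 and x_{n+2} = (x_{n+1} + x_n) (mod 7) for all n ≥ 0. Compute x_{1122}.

5

x_0 = 5, x_1 = 0, x_2 = 5, x_3 = 5, x_4 = 3, x_5 = 1, x_6 = 4, x_7 = 5, x_8 = 2, x_9 = 0, x_{10} = 2, x_{11} = 2, x_{12} = 4, x_{13} = 6, x_{14} = 3, x_{15} = 2, x_{16} = 5, x_{17} = 0.
The sequence repeats with period 16.
(1122 - 0) mod 16 = 2, so x_{1122} = x_2 = 5.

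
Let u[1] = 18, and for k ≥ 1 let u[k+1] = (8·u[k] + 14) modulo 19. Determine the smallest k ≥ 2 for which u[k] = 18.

u[1] = 18; u[2] = 6; u[3] = 5; u[4] = 16; u[5] = 9; u[6] = 10; u[7] = 18.
Since u[7] = u[1] = 18, the sequence is periodic with period 6.
The value 18 next appears (with k ≥ 2) at u[7].

7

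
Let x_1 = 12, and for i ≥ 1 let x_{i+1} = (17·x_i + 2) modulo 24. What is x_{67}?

Listing terms: x_1 = 12; x_2 = 14; x_3 = 0; x_4 = 2; x_5 = 12.
The sequence repeats with period 4.
So x_{67} = x_{1 + ((67-1) mod 4)} = x_3 = 0.

0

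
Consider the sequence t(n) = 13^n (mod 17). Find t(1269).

t(0) = 1,  t(1) = 13,  t(2) = 16,  t(3) = 4,  t(4) = 1.
Since t(4) = t(0) = 1, the sequence is periodic with period 4.
(1269 - 0) mod 4 = 1, so t(1269) = t(1) = 13.

13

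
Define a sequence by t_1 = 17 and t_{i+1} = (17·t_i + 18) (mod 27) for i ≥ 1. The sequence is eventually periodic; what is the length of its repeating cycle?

t_1 = 17; t_2 = 10; t_3 = 26; t_4 = 1; t_5 = 8; t_6 = 19; t_7 = 17.
Since t_7 = t_1 = 17, the sequence is periodic with period 6.

6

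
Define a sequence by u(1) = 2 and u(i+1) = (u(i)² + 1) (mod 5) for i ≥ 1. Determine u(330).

1

Listing terms: u(1) = 2,  u(2) = 0,  u(3) = 1,  u(4) = 2.
The sequence repeats with period 3.
So u(330) = u(1 + ((330-1) mod 3)) = u(3) = 1.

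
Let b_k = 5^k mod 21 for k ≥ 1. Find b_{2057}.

We have b_1 = 5; b_2 = 4; b_3 = 20; b_4 = 16; b_5 = 17; b_6 = 1; b_7 = 5.
Since b_7 = b_1 = 5, the sequence is periodic with period 6.
So b_{2057} = b_{1 + ((2057-1) mod 6)} = b_5 = 17.

17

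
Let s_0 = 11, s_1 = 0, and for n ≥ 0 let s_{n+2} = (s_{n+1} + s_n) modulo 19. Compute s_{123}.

5

s_0 = 11; s_1 = 0; s_2 = 11; s_3 = 11; s_4 = 3; s_5 = 14; s_6 = 17; s_7 = 12; s_8 = 10; s_9 = 3; s_{10} = 13; s_{11} = 16; s_{12} = 10; s_{13} = 7; s_{14} = 17; s_{15} = 5; s_{16} = 3; s_{17} = 8; s_{18} = 11; s_{19} = 0.
Since (s_{18}, s_{19}) = (s_0, s_1) = (11, 0) (two consecutive terms determine the rest), the sequence is periodic with period 18.
(123 - 0) mod 18 = 15, so s_{123} = s_{15} = 5.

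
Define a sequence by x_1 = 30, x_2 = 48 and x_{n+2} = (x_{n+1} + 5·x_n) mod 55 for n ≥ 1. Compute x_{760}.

8

Listing terms: x_1 = 30; x_2 = 48; x_3 = 33; x_4 = 53; x_5 = 53; x_6 = 43; x_7 = 33; x_8 = 28; x_9 = 28; x_{10} = 3; x_{11} = 33; x_{12} = 48; x_{13} = 48; x_{14} = 13; x_{15} = 33; x_{16} = 43; x_{17} = 43; x_{18} = 38; x_{19} = 33; x_{20} = 3; x_{21} = 3; x_{22} = 18; x_{23} = 33; x_{24} = 13; x_{25} = 13; x_{26} = 23; x_{27} = 33; x_{28} = 38; x_{29} = 38; x_{30} = 8; x_{31} = 33; x_{32} = 18; x_{33} = 18; x_{34} = 53; x_{35} = 33; x_{36} = 23; x_{37} = 23; x_{38} = 28; x_{39} = 33; x_{40} = 8; x_{41} = 8; x_{42} = 48; x_{43} = 33.
Since (x_{42}, x_{43}) = (x_2, x_3) = (48, 33) (two consecutive terms determine the rest), the sequence is eventually periodic: after a pre-period of length 1 it cycles with period 40.
For n ≥ 2, x_n depends only on (n - 2) mod 40. (760 - 2) mod 40 = 38, so x_{760} = x_{40} = 8.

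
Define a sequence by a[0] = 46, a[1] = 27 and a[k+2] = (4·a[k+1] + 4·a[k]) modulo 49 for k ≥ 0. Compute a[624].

11

Computing terms: a[0] = 46, a[1] = 27, a[2] = 47, a[3] = 2, a[4] = 0, a[5] = 8, a[6] = 32, a[7] = 13, a[8] = 33, a[9] = 37, a[10] = 35, a[11] = 43, a[12] = 18, a[13] = 48, a[14] = 19, a[15] = 23, a[16] = 21, a[17] = 29, a[18] = 4, a[19] = 34, a[20] = 5, a[21] = 9, a[22] = 7, a[23] = 15, a[24] = 39, a[25] = 20, a[26] = 40, a[27] = 44, a[28] = 42, a[29] = 1, a[30] = 25, a[31] = 6, a[32] = 26, a[33] = 30, a[34] = 28, a[35] = 36, a[36] = 11, a[37] = 41, a[38] = 12, a[39] = 16, a[40] = 14, a[41] = 22, a[42] = 46, a[43] = 27.
Since (a[42], a[43]) = (a[0], a[1]) = (46, 27) (two consecutive terms determine the rest), the sequence is periodic with period 42.
(624 - 0) mod 42 = 36, so a[624] = a[36] = 11.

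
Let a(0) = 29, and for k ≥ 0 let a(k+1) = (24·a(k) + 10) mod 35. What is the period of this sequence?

6

We have a(0) = 29,  a(1) = 6,  a(2) = 14,  a(3) = 31,  a(4) = 19,  a(5) = 11,  a(6) = 29.
Since a(6) = a(0) = 29, the sequence is periodic with period 6.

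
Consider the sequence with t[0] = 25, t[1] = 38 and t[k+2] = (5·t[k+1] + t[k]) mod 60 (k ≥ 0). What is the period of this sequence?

We have t[0] = 25,  t[1] = 38,  t[2] = 35,  t[3] = 33,  t[4] = 20,  t[5] = 13,  t[6] = 25,  t[7] = 18,  t[8] = 55,  t[9] = 53,  t[10] = 20,  t[11] = 33,  t[12] = 5,  t[13] = 58,  t[14] = 55,  t[15] = 33,  t[16] = 40,  t[17] = 53,  t[18] = 5,  t[19] = 18,  t[20] = 35,  t[21] = 13,  t[22] = 40,  t[23] = 33,  t[24] = 25,  t[25] = 38.
Since (t[24], t[25]) = (t[0], t[1]) = (25, 38) (two consecutive terms determine the rest), the sequence is periodic with period 24.

24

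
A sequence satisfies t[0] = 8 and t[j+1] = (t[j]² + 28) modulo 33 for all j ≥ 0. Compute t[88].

17

Computing terms: t[0] = 8; t[1] = 26; t[2] = 11; t[3] = 17; t[4] = 20; t[5] = 32; t[6] = 29; t[7] = 11.
Since t[7] = t[2] = 11, the sequence is eventually periodic: after a pre-period of length 2 it cycles with period 5.
For j ≥ 2, t[j] depends only on (j - 2) mod 5. (88 - 2) mod 5 = 1, so t[88] = t[3] = 17.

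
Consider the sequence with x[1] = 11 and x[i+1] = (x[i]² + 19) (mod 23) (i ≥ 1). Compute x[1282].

x[1] = 11,  x[2] = 2,  x[3] = 0,  x[4] = 19,  x[5] = 12,  x[6] = 2.
Since x[6] = x[2] = 2, the sequence is eventually periodic: after a pre-period of length 1 it cycles with period 4.
For i ≥ 2, x[i] depends only on (i - 2) mod 4. (1282 - 2) mod 4 = 0, so x[1282] = x[2] = 2.

2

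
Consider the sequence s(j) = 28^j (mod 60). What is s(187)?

Computing terms: s(1) = 28, s(2) = 4, s(3) = 52, s(4) = 16, s(5) = 28.
Since s(5) = s(1) = 28, the sequence is periodic with period 4.
So s(187) = s(1 + ((187-1) mod 4)) = s(3) = 52.

52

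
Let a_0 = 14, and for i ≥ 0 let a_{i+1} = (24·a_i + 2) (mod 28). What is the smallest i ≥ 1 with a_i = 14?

Computing terms: a_0 = 14; a_1 = 2; a_2 = 22; a_3 = 26; a_4 = 10; a_5 = 18; a_6 = 14.
Since a_6 = a_0 = 14, the sequence is periodic with period 6.
The value 14 next appears (with i ≥ 1) at a_6.

6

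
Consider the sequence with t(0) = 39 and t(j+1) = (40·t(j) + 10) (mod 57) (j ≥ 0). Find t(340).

7

Listing terms: t(0) = 39,  t(1) = 31,  t(2) = 53,  t(3) = 21,  t(4) = 52,  t(5) = 38,  t(6) = 48,  t(7) = 49,  t(8) = 32,  t(9) = 36,  t(10) = 25,  t(11) = 41,  t(12) = 54,  t(13) = 4,  t(14) = 56,  t(15) = 27,  t(16) = 7,  t(17) = 5,  t(18) = 39.
The sequence repeats with period 18.
(340 - 0) mod 18 = 16, so t(340) = t(16) = 7.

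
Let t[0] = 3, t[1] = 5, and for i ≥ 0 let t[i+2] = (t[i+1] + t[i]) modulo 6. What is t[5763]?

1

Listing terms: t[0] = 3; t[1] = 5; t[2] = 2; t[3] = 1; t[4] = 3; t[5] = 4; t[6] = 1; t[7] = 5; t[8] = 0; t[9] = 5; t[10] = 5; t[11] = 4; t[12] = 3; t[13] = 1; t[14] = 4; t[15] = 5; t[16] = 3; t[17] = 2; t[18] = 5; t[19] = 1; t[20] = 0; t[21] = 1; t[22] = 1; t[23] = 2; t[24] = 3; t[25] = 5.
The sequence repeats with period 24.
So t[5763] = t[0 + ((5763-0) mod 24)] = t[3] = 1.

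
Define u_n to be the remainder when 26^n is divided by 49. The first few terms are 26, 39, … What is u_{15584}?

39

u_1 = 26,  u_2 = 39,  u_3 = 34,  u_4 = 2,  u_5 = 3,  u_6 = 29,  u_7 = 19,  u_8 = 4,  u_9 = 6,  u_{10} = 9,  u_{11} = 38,  u_{12} = 8,  u_{13} = 12,  u_{14} = 18,  u_{15} = 27,  u_{16} = 16,  u_{17} = 24,  u_{18} = 36,  u_{19} = 5,  u_{20} = 32,  u_{21} = 48,  u_{22} = 23,  u_{23} = 10,  u_{24} = 15,  u_{25} = 47,  u_{26} = 46,  u_{27} = 20,  u_{28} = 30,  u_{29} = 45,  u_{30} = 43,  u_{31} = 40,  u_{32} = 11,  u_{33} = 41,  u_{34} = 37,  u_{35} = 31,  u_{36} = 22,  u_{37} = 33,  u_{38} = 25,  u_{39} = 13,  u_{40} = 44,  u_{41} = 17,  u_{42} = 1,  u_{43} = 26.
The sequence repeats with period 42.
So u_{15584} = u_{1 + ((15584-1) mod 42)} = u_2 = 39.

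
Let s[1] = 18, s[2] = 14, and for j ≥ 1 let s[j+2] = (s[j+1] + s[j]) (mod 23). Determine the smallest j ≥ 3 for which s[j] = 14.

27

We have s[1] = 18; s[2] = 14; s[3] = 9; s[4] = 0; s[5] = 9; s[6] = 9; s[7] = 18; s[8] = 4; s[9] = 22; s[10] = 3; s[11] = 2; s[12] = 5; s[13] = 7; s[14] = 12; s[15] = 19; s[16] = 8; s[17] = 4; s[18] = 12; s[19] = 16; s[20] = 5; s[21] = 21; s[22] = 3; s[23] = 1; s[24] = 4; s[25] = 5; s[26] = 9; s[27] = 14; s[28] = 0; s[29] = 14; s[30] = 14; s[31] = 5; s[32] = 19; s[33] = 1; s[34] = 20; s[35] = 21; s[36] = 18; s[37] = 16; s[38] = 11; s[39] = 4; s[40] = 15; s[41] = 19; s[42] = 11; s[43] = 7; s[44] = 18; s[45] = 2; s[46] = 20; s[47] = 22; s[48] = 19; s[49] = 18; s[50] = 14.
Since (s[49], s[50]) = (s[1], s[2]) = (18, 14) (two consecutive terms determine the rest), the sequence is periodic with period 48.
The value 14 first appears (with j ≥ 3) at s[27].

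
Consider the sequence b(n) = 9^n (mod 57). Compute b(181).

b(1) = 9; b(2) = 24; b(3) = 45; b(4) = 6; b(5) = 54; b(6) = 30; b(7) = 42; b(8) = 36; b(9) = 39; b(10) = 9.
The sequence repeats with period 9.
(181 - 1) mod 9 = 0, so b(181) = b(1) = 9.

9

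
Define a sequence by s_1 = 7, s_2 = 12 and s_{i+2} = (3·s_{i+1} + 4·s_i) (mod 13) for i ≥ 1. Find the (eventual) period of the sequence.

6

Listing terms: s_1 = 7, s_2 = 12, s_3 = 12, s_4 = 6, s_5 = 1, s_6 = 1, s_7 = 7, s_8 = 12.
The sequence repeats with period 6.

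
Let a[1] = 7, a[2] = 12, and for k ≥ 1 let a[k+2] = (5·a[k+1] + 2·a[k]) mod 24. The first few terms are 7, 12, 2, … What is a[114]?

2

Computing terms: a[1] = 7; a[2] = 12; a[3] = 2; a[4] = 10; a[5] = 6; a[6] = 2; a[7] = 22; a[8] = 18; a[9] = 14; a[10] = 10; a[11] = 6.
Since (a[10], a[11]) = (a[4], a[5]) = (10, 6) (two consecutive terms determine the rest), the sequence is eventually periodic: after a pre-period of length 3 it cycles with period 6.
For k ≥ 4, a[k] depends only on (k - 4) mod 6. (114 - 4) mod 6 = 2, so a[114] = a[6] = 2.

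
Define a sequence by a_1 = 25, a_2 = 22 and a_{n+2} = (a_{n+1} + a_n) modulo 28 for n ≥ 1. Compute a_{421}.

a_1 = 25,  a_2 = 22,  a_3 = 19,  a_4 = 13,  a_5 = 4,  a_6 = 17,  a_7 = 21,  a_8 = 10,  a_9 = 3,  a_{10} = 13,  a_{11} = 16,  a_{12} = 1,  a_{13} = 17,  a_{14} = 18,  a_{15} = 7,  a_{16} = 25,  a_{17} = 4,  a_{18} = 1,  a_{19} = 5,  a_{20} = 6,  a_{21} = 11,  a_{22} = 17,  a_{23} = 0,  a_{24} = 17,  a_{25} = 17,  a_{26} = 6,  a_{27} = 23,  a_{28} = 1,  a_{29} = 24,  a_{30} = 25,  a_{31} = 21,  a_{32} = 18,  a_{33} = 11,  a_{34} = 1,  a_{35} = 12,  a_{36} = 13,  a_{37} = 25,  a_{38} = 10,  a_{39} = 7,  a_{40} = 17,  a_{41} = 24,  a_{42} = 13,  a_{43} = 9,  a_{44} = 22,  a_{45} = 3,  a_{46} = 25,  a_{47} = 0,  a_{48} = 25,  a_{49} = 25,  a_{50} = 22.
Since (a_{49}, a_{50}) = (a_1, a_2) = (25, 22) (two consecutive terms determine the rest), the sequence is periodic with period 48.
(421 - 1) mod 48 = 36, so a_{421} = a_{37} = 25.

25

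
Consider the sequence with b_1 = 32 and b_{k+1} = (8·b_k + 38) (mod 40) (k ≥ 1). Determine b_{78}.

b_1 = 32; b_2 = 14; b_3 = 30; b_4 = 38; b_5 = 22; b_6 = 14.
Since b_6 = b_2 = 14, the sequence is eventually periodic: after a pre-period of length 1 it cycles with period 4.
For k ≥ 2, b_k depends only on (k - 2) mod 4. (78 - 2) mod 4 = 0, so b_{78} = b_2 = 14.

14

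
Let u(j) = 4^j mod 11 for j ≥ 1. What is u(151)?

4

Computing terms: u(1) = 4,  u(2) = 5,  u(3) = 9,  u(4) = 3,  u(5) = 1,  u(6) = 4.
The sequence repeats with period 5.
(151 - 1) mod 5 = 0, so u(151) = u(1) = 4.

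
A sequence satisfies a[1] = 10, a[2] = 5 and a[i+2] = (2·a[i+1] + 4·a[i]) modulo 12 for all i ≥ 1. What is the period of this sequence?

8

a[1] = 10, a[2] = 5, a[3] = 2, a[4] = 0, a[5] = 8, a[6] = 4, a[7] = 4, a[8] = 0, a[9] = 4, a[10] = 8, a[11] = 8, a[12] = 0, a[13] = 8.
Since (a[12], a[13]) = (a[4], a[5]) = (0, 8) (two consecutive terms determine the rest), the sequence is eventually periodic: after a pre-period of length 3 it cycles with period 8.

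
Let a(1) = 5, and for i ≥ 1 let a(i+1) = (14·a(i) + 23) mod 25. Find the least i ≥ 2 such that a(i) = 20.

a(1) = 5, a(2) = 18, a(3) = 0, a(4) = 23, a(5) = 20, a(6) = 3, a(7) = 15, a(8) = 8, a(9) = 10, a(10) = 13, a(11) = 5.
The sequence repeats with period 10.
The value 20 first appears (with i ≥ 2) at a(5).

5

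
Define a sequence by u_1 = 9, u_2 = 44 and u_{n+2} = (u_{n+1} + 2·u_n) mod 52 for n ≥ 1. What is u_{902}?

Computing terms: u_1 = 9, u_2 = 44, u_3 = 10, u_4 = 46, u_5 = 14, u_6 = 2, u_7 = 30, u_8 = 34, u_9 = 42, u_{10} = 6, u_{11} = 38, u_{12} = 50, u_{13} = 22, u_{14} = 18, u_{15} = 10, u_{16} = 46.
Since (u_{15}, u_{16}) = (u_3, u_4) = (10, 46) (two consecutive terms determine the rest), the sequence is eventually periodic: after a pre-period of length 2 it cycles with period 12.
For n ≥ 3, u_n depends only on (n - 3) mod 12. (902 - 3) mod 12 = 11, so u_{902} = u_{14} = 18.

18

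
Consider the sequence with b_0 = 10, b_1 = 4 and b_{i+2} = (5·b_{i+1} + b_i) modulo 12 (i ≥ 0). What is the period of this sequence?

24

b_0 = 10,  b_1 = 4,  b_2 = 6,  b_3 = 10,  b_4 = 8,  b_5 = 2,  b_6 = 6,  b_7 = 8,  b_8 = 10,  b_9 = 10,  b_{10} = 0,  b_{11} = 10,  b_{12} = 2,  b_{13} = 8,  b_{14} = 6,  b_{15} = 2,  b_{16} = 4,  b_{17} = 10,  b_{18} = 6,  b_{19} = 4,  b_{20} = 2,  b_{21} = 2,  b_{22} = 0,  b_{23} = 2,  b_{24} = 10,  b_{25} = 4.
Since (b_{24}, b_{25}) = (b_0, b_1) = (10, 4) (two consecutive terms determine the rest), the sequence is periodic with period 24.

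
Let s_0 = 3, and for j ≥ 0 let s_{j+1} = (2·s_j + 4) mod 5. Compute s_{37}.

Computing terms: s_0 = 3, s_1 = 0, s_2 = 4, s_3 = 2, s_4 = 3.
The sequence repeats with period 4.
(37 - 0) mod 4 = 1, so s_{37} = s_1 = 0.

0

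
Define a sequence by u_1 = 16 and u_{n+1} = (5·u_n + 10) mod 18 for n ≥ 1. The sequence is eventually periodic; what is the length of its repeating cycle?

6

Computing terms: u_1 = 16; u_2 = 0; u_3 = 10; u_4 = 6; u_5 = 4; u_6 = 12; u_7 = 16.
The sequence repeats with period 6.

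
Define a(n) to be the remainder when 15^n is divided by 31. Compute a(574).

a(0) = 1; a(1) = 15; a(2) = 8; a(3) = 27; a(4) = 2; a(5) = 30; a(6) = 16; a(7) = 23; a(8) = 4; a(9) = 29; a(10) = 1.
The sequence repeats with period 10.
(574 - 0) mod 10 = 4, so a(574) = a(4) = 2.

2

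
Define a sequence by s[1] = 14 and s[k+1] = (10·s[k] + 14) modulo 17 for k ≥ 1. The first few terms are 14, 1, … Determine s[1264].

Computing terms: s[1] = 14; s[2] = 1; s[3] = 7; s[4] = 16; s[5] = 4; s[6] = 3; s[7] = 10; s[8] = 12; s[9] = 15; s[10] = 11; s[11] = 5; s[12] = 13; s[13] = 8; s[14] = 9; s[15] = 2; s[16] = 0; s[17] = 14.
Since s[17] = s[1] = 14, the sequence is periodic with period 16.
So s[1264] = s[1 + ((1264-1) mod 16)] = s[16] = 0.

0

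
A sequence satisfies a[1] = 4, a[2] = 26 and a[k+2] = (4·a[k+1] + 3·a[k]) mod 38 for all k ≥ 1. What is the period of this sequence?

We have a[1] = 4; a[2] = 26; a[3] = 2; a[4] = 10; a[5] = 8; a[6] = 24; a[7] = 6; a[8] = 20; a[9] = 22; a[10] = 34; a[11] = 12; a[12] = 36; a[13] = 28; a[14] = 30; a[15] = 14; a[16] = 32; a[17] = 18; a[18] = 16; a[19] = 4; a[20] = 26.
Since (a[19], a[20]) = (a[1], a[2]) = (4, 26) (two consecutive terms determine the rest), the sequence is periodic with period 18.

18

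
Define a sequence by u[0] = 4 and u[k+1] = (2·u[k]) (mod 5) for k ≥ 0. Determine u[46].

1

Listing terms: u[0] = 4, u[1] = 3, u[2] = 1, u[3] = 2, u[4] = 4.
Since u[4] = u[0] = 4, the sequence is periodic with period 4.
So u[46] = u[0 + ((46-0) mod 4)] = u[2] = 1.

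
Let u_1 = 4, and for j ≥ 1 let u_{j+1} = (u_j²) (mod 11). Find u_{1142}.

We have u_1 = 4,  u_2 = 5,  u_3 = 3,  u_4 = 9,  u_5 = 4.
Since u_5 = u_1 = 4, the sequence is periodic with period 4.
So u_{1142} = u_{1 + ((1142-1) mod 4)} = u_2 = 5.

5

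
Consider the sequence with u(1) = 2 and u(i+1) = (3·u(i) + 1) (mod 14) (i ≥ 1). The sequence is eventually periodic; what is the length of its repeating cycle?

u(1) = 2,  u(2) = 7,  u(3) = 8,  u(4) = 11,  u(5) = 6,  u(6) = 5,  u(7) = 2.
Since u(7) = u(1) = 2, the sequence is periodic with period 6.

6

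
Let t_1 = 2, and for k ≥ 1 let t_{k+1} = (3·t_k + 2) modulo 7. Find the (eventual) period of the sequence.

Computing terms: t_1 = 2,  t_2 = 1,  t_3 = 5,  t_4 = 3,  t_5 = 4,  t_6 = 0,  t_7 = 2.
The sequence repeats with period 6.

6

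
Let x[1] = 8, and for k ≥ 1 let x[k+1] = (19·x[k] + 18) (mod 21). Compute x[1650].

5

Computing terms: x[1] = 8,  x[2] = 2,  x[3] = 14,  x[4] = 11,  x[5] = 17,  x[6] = 5,  x[7] = 8.
The sequence repeats with period 6.
So x[1650] = x[1 + ((1650-1) mod 6)] = x[6] = 5.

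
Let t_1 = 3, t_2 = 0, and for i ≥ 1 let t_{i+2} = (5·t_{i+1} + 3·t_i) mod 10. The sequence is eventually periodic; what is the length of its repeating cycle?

Computing terms: t_1 = 3, t_2 = 0, t_3 = 9, t_4 = 5, t_5 = 2, t_6 = 5, t_7 = 1, t_8 = 0, t_9 = 3, t_{10} = 5, t_{11} = 4, t_{12} = 5, t_{13} = 7, t_{14} = 0, t_{15} = 1, t_{16} = 5, t_{17} = 8, t_{18} = 5, t_{19} = 9, t_{20} = 0, t_{21} = 7, t_{22} = 5, t_{23} = 6, t_{24} = 5, t_{25} = 3, t_{26} = 0.
The sequence repeats with period 24.

24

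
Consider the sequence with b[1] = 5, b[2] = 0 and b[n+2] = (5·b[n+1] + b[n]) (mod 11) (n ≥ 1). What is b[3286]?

7

Listing terms: b[1] = 5, b[2] = 0, b[3] = 5, b[4] = 3, b[5] = 9, b[6] = 4, b[7] = 7, b[8] = 6, b[9] = 4, b[10] = 4, b[11] = 2, b[12] = 3, b[13] = 6, b[14] = 0, b[15] = 6, b[16] = 8, b[17] = 2, b[18] = 7, b[19] = 4, b[20] = 5, b[21] = 7, b[22] = 7, b[23] = 9, b[24] = 8, b[25] = 5, b[26] = 0.
Since (b[25], b[26]) = (b[1], b[2]) = (5, 0) (two consecutive terms determine the rest), the sequence is periodic with period 24.
So b[3286] = b[1 + ((3286-1) mod 24)] = b[22] = 7.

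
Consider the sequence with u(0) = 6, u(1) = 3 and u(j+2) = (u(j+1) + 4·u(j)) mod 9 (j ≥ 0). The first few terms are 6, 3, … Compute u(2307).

u(0) = 6,  u(1) = 3,  u(2) = 0,  u(3) = 3,  u(4) = 3,  u(5) = 6,  u(6) = 0,  u(7) = 6,  u(8) = 6,  u(9) = 3.
The sequence repeats with period 8.
So u(2307) = u(0 + ((2307-0) mod 8)) = u(3) = 3.

3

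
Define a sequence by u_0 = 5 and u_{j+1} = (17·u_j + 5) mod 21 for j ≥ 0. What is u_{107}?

0

Listing terms: u_0 = 5; u_1 = 6; u_2 = 2; u_3 = 18; u_4 = 17; u_5 = 0; u_6 = 5.
Since u_6 = u_0 = 5, the sequence is periodic with period 6.
So u_{107} = u_{0 + ((107-0) mod 6)} = u_5 = 0.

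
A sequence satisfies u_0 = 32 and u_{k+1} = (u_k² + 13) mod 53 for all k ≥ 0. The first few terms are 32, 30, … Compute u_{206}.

Computing terms: u_0 = 32, u_1 = 30, u_2 = 12, u_3 = 51, u_4 = 17, u_5 = 37, u_6 = 4, u_7 = 29, u_8 = 6, u_9 = 49, u_{10} = 29.
Since u_{10} = u_7 = 29, the sequence is eventually periodic: after a pre-period of length 7 it cycles with period 3.
For k ≥ 7, u_k depends only on (k - 7) mod 3. (206 - 7) mod 3 = 1, so u_{206} = u_8 = 6.

6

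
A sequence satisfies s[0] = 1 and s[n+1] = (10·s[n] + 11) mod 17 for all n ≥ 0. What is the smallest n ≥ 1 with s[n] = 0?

2

Computing terms: s[0] = 1; s[1] = 4; s[2] = 0; s[3] = 11; s[4] = 2; s[5] = 14; s[6] = 15; s[7] = 8; s[8] = 6; s[9] = 3; s[10] = 7; s[11] = 13; s[12] = 5; s[13] = 10; s[14] = 9; s[15] = 16; s[16] = 1.
The sequence repeats with period 16.
The value 0 first appears (with n ≥ 1) at s[2].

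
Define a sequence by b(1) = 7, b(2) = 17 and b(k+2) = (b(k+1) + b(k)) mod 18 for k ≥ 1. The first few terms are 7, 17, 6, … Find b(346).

5

We have b(1) = 7; b(2) = 17; b(3) = 6; b(4) = 5; b(5) = 11; b(6) = 16; b(7) = 9; b(8) = 7; b(9) = 16; b(10) = 5; b(11) = 3; b(12) = 8; b(13) = 11; b(14) = 1; b(15) = 12; b(16) = 13; b(17) = 7; b(18) = 2; b(19) = 9; b(20) = 11; b(21) = 2; b(22) = 13; b(23) = 15; b(24) = 10; b(25) = 7; b(26) = 17.
Since (b(25), b(26)) = (b(1), b(2)) = (7, 17) (two consecutive terms determine the rest), the sequence is periodic with period 24.
So b(346) = b(1 + ((346-1) mod 24)) = b(10) = 5.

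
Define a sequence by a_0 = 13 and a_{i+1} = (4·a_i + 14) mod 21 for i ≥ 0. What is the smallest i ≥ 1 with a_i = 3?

1

a_0 = 13,  a_1 = 3,  a_2 = 5,  a_3 = 13.
The sequence repeats with period 3.
The value 3 first appears (with i ≥ 1) at a_1.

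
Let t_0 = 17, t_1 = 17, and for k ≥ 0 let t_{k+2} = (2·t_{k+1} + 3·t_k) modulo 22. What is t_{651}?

17

t_0 = 17; t_1 = 17; t_2 = 19; t_3 = 1; t_4 = 15; t_5 = 11; t_6 = 1; t_7 = 13; t_8 = 7; t_9 = 9; t_{10} = 17; t_{11} = 17.
Since (t_{10}, t_{11}) = (t_0, t_1) = (17, 17) (two consecutive terms determine the rest), the sequence is periodic with period 10.
So t_{651} = t_{0 + ((651-0) mod 10)} = t_1 = 17.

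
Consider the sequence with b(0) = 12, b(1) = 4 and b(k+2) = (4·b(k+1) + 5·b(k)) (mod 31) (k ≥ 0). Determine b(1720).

We have b(0) = 12,  b(1) = 4,  b(2) = 14,  b(3) = 14,  b(4) = 2,  b(5) = 16,  b(6) = 12,  b(7) = 4.
The sequence repeats with period 6.
(1720 - 0) mod 6 = 4, so b(1720) = b(4) = 2.

2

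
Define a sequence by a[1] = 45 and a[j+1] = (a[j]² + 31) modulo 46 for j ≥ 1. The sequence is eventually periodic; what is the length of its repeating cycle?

10

We have a[1] = 45; a[2] = 32; a[3] = 43; a[4] = 40; a[5] = 21; a[6] = 12; a[7] = 37; a[8] = 20; a[9] = 17; a[10] = 44; a[11] = 35; a[12] = 14; a[13] = 43.
Since a[13] = a[3] = 43, the sequence is eventually periodic: after a pre-period of length 2 it cycles with period 10.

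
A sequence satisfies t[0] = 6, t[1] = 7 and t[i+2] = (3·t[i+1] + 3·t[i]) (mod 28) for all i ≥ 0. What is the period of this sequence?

We have t[0] = 6, t[1] = 7, t[2] = 11, t[3] = 26, t[4] = 27, t[5] = 19, t[6] = 26, t[7] = 23, t[8] = 7, t[9] = 6, t[10] = 11, t[11] = 23, t[12] = 18, t[13] = 11, t[14] = 3, t[15] = 14, t[16] = 23, t[17] = 27, t[18] = 10, t[19] = 27, t[20] = 27, t[21] = 22, t[22] = 7, t[23] = 3, t[24] = 2, t[25] = 15, t[26] = 23, t[27] = 2, t[28] = 19, t[29] = 7, t[30] = 22, t[31] = 3, t[32] = 19, t[33] = 10, t[34] = 3, t[35] = 11, t[36] = 14, t[37] = 19, t[38] = 15, t[39] = 18, t[40] = 15, t[41] = 15, t[42] = 6, t[43] = 7.
Since (t[42], t[43]) = (t[0], t[1]) = (6, 7) (two consecutive terms determine the rest), the sequence is periodic with period 42.

42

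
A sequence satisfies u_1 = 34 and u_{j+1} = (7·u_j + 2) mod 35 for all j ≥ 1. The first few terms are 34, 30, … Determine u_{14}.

30

Computing terms: u_1 = 34,  u_2 = 30,  u_3 = 2,  u_4 = 16,  u_5 = 9,  u_6 = 30.
Since u_6 = u_2 = 30, the sequence is eventually periodic: after a pre-period of length 1 it cycles with period 4.
For j ≥ 2, u_j depends only on (j - 2) mod 4. (14 - 2) mod 4 = 0, so u_{14} = u_2 = 30.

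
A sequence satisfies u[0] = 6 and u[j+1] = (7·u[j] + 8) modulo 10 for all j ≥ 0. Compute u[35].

Computing terms: u[0] = 6,  u[1] = 0,  u[2] = 8,  u[3] = 4,  u[4] = 6.
Since u[4] = u[0] = 6, the sequence is periodic with period 4.
So u[35] = u[0 + ((35-0) mod 4)] = u[3] = 4.

4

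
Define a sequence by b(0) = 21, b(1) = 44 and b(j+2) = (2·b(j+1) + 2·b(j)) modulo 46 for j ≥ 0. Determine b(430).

32

Listing terms: b(0) = 21,  b(1) = 44,  b(2) = 38,  b(3) = 26,  b(4) = 36,  b(5) = 32,  b(6) = 44,  b(7) = 14,  b(8) = 24,  b(9) = 30,  b(10) = 16,  b(11) = 0,  b(12) = 32,  b(13) = 18,  b(14) = 8,  b(15) = 6,  b(16) = 28,  b(17) = 22,  b(18) = 8,  b(19) = 14,  b(20) = 44,  b(21) = 24,  b(22) = 44,  b(23) = 44,  b(24) = 38.
Since (b(23), b(24)) = (b(1), b(2)) = (44, 38) (two consecutive terms determine the rest), the sequence is eventually periodic: after a pre-period of length 1 it cycles with period 22.
For j ≥ 1, b(j) depends only on (j - 1) mod 22. (430 - 1) mod 22 = 11, so b(430) = b(12) = 32.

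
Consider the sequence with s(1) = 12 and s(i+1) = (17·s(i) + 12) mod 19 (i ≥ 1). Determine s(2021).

s(1) = 12,  s(2) = 7,  s(3) = 17,  s(4) = 16,  s(5) = 18,  s(6) = 14,  s(7) = 3,  s(8) = 6,  s(9) = 0,  s(10) = 12.
The sequence repeats with period 9.
(2021 - 1) mod 9 = 4, so s(2021) = s(5) = 18.

18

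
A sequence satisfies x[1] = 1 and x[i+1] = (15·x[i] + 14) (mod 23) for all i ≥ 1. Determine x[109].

17

Computing terms: x[1] = 1; x[2] = 6; x[3] = 12; x[4] = 10; x[5] = 3; x[6] = 13; x[7] = 2; x[8] = 21; x[9] = 7; x[10] = 4; x[11] = 5; x[12] = 20; x[13] = 15; x[14] = 9; x[15] = 11; x[16] = 18; x[17] = 8; x[18] = 19; x[19] = 0; x[20] = 14; x[21] = 17; x[22] = 16; x[23] = 1.
Since x[23] = x[1] = 1, the sequence is periodic with period 22.
So x[109] = x[1 + ((109-1) mod 22)] = x[21] = 17.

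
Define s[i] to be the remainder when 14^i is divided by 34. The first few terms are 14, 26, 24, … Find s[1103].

28

s[1] = 14,  s[2] = 26,  s[3] = 24,  s[4] = 30,  s[5] = 12,  s[6] = 32,  s[7] = 6,  s[8] = 16,  s[9] = 20,  s[10] = 8,  s[11] = 10,  s[12] = 4,  s[13] = 22,  s[14] = 2,  s[15] = 28,  s[16] = 18,  s[17] = 14.
The sequence repeats with period 16.
(1103 - 1) mod 16 = 14, so s[1103] = s[15] = 28.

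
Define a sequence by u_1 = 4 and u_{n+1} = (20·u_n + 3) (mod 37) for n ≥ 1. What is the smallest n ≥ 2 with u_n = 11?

Computing terms: u_1 = 4,  u_2 = 9,  u_3 = 35,  u_4 = 0,  u_5 = 3,  u_6 = 26,  u_7 = 5,  u_8 = 29,  u_9 = 28,  u_{10} = 8,  u_{11} = 15,  u_{12} = 7,  u_{13} = 32,  u_{14} = 14,  u_{15} = 24,  u_{16} = 2,  u_{17} = 6,  u_{18} = 12,  u_{19} = 21,  u_{20} = 16,  u_{21} = 27,  u_{22} = 25,  u_{23} = 22,  u_{24} = 36,  u_{25} = 20,  u_{26} = 33,  u_{27} = 34,  u_{28} = 17,  u_{29} = 10,  u_{30} = 18,  u_{31} = 30,  u_{32} = 11,  u_{33} = 1,  u_{34} = 23,  u_{35} = 19,  u_{36} = 13,  u_{37} = 4.
The sequence repeats with period 36.
The value 11 first appears (with n ≥ 2) at u_{32}.

32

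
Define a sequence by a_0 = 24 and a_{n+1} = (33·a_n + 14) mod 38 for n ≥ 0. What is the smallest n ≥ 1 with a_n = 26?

a_0 = 24; a_1 = 8; a_2 = 12; a_3 = 30; a_4 = 16; a_5 = 10; a_6 = 2; a_7 = 4; a_8 = 32; a_9 = 6; a_{10} = 22; a_{11} = 18; a_{12} = 0; a_{13} = 14; a_{14} = 20; a_{15} = 28; a_{16} = 26; a_{17} = 36; a_{18} = 24.
Since a_{18} = a_0 = 24, the sequence is periodic with period 18.
The value 26 first appears (with n ≥ 1) at a_{16}.

16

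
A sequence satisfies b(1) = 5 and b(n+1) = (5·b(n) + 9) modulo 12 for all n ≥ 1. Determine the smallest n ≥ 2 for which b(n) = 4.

4

b(1) = 5; b(2) = 10; b(3) = 11; b(4) = 4; b(5) = 5.
Since b(5) = b(1) = 5, the sequence is periodic with period 4.
The value 4 first appears (with n ≥ 2) at b(4).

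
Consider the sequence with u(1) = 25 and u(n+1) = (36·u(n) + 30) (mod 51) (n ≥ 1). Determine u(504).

6

We have u(1) = 25, u(2) = 12, u(3) = 3, u(4) = 36, u(5) = 0, u(6) = 30, u(7) = 39, u(8) = 6, u(9) = 42, u(10) = 12.
Since u(10) = u(2) = 12, the sequence is eventually periodic: after a pre-period of length 1 it cycles with period 8.
For n ≥ 2, u(n) depends only on (n - 2) mod 8. (504 - 2) mod 8 = 6, so u(504) = u(8) = 6.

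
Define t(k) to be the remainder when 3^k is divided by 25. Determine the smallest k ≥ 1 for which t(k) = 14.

18

We have t(0) = 1,  t(1) = 3,  t(2) = 9,  t(3) = 2,  t(4) = 6,  t(5) = 18,  t(6) = 4,  t(7) = 12,  t(8) = 11,  t(9) = 8,  t(10) = 24,  t(11) = 22,  t(12) = 16,  t(13) = 23,  t(14) = 19,  t(15) = 7,  t(16) = 21,  t(17) = 13,  t(18) = 14,  t(19) = 17,  t(20) = 1.
Since t(20) = t(0) = 1, the sequence is periodic with period 20.
The value 14 first appears (with k ≥ 1) at t(18).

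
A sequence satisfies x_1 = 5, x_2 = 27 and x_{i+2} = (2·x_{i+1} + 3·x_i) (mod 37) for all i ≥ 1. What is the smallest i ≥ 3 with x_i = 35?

8

Listing terms: x_1 = 5, x_2 = 27, x_3 = 32, x_4 = 34, x_5 = 16, x_6 = 23, x_7 = 20, x_8 = 35, x_9 = 19, x_{10} = 32, x_{11} = 10, x_{12} = 5, x_{13} = 3, x_{14} = 21, x_{15} = 14, x_{16} = 17, x_{17} = 2, x_{18} = 18, x_{19} = 5, x_{20} = 27.
The sequence repeats with period 18.
The value 35 first appears (with i ≥ 3) at x_8.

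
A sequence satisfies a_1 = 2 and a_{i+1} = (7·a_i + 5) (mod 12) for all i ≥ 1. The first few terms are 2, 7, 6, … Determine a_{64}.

a_1 = 2, a_2 = 7, a_3 = 6, a_4 = 11, a_5 = 10, a_6 = 3, a_7 = 2.
The sequence repeats with period 6.
(64 - 1) mod 6 = 3, so a_{64} = a_4 = 11.

11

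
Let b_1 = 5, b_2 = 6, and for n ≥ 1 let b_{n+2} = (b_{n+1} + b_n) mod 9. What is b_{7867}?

b_1 = 5; b_2 = 6; b_3 = 2; b_4 = 8; b_5 = 1; b_6 = 0; b_7 = 1; b_8 = 1; b_9 = 2; b_{10} = 3; b_{11} = 5; b_{12} = 8; b_{13} = 4; b_{14} = 3; b_{15} = 7; b_{16} = 1; b_{17} = 8; b_{18} = 0; b_{19} = 8; b_{20} = 8; b_{21} = 7; b_{22} = 6; b_{23} = 4; b_{24} = 1; b_{25} = 5; b_{26} = 6.
The sequence repeats with period 24.
(7867 - 1) mod 24 = 18, so b_{7867} = b_{19} = 8.

8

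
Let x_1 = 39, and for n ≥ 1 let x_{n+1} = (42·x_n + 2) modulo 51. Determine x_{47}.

50

Listing terms: x_1 = 39; x_2 = 8; x_3 = 32; x_4 = 20; x_5 = 26; x_6 = 23; x_7 = 50; x_8 = 11; x_9 = 5; x_{10} = 8.
Since x_{10} = x_2 = 8, the sequence is eventually periodic: after a pre-period of length 1 it cycles with period 8.
For n ≥ 2, x_n depends only on (n - 2) mod 8. (47 - 2) mod 8 = 5, so x_{47} = x_7 = 50.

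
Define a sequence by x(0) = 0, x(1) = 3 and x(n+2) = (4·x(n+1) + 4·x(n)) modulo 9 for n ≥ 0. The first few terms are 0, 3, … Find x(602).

3

Computing terms: x(0) = 0,  x(1) = 3,  x(2) = 3,  x(3) = 6,  x(4) = 0,  x(5) = 6,  x(6) = 6,  x(7) = 3,  x(8) = 0,  x(9) = 3.
Since (x(8), x(9)) = (x(0), x(1)) = (0, 3) (two consecutive terms determine the rest), the sequence is periodic with period 8.
(602 - 0) mod 8 = 2, so x(602) = x(2) = 3.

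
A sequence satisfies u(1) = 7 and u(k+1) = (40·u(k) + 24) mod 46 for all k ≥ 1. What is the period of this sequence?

Computing terms: u(1) = 7,  u(2) = 28,  u(3) = 40,  u(4) = 14,  u(5) = 32,  u(6) = 16,  u(7) = 20,  u(8) = 42,  u(9) = 2,  u(10) = 12,  u(11) = 44,  u(12) = 36,  u(13) = 38,  u(14) = 26,  u(15) = 6,  u(16) = 34,  u(17) = 4,  u(18) = 0,  u(19) = 24,  u(20) = 18,  u(21) = 8,  u(22) = 22,  u(23) = 30,  u(24) = 28.
Since u(24) = u(2) = 28, the sequence is eventually periodic: after a pre-period of length 1 it cycles with period 22.

22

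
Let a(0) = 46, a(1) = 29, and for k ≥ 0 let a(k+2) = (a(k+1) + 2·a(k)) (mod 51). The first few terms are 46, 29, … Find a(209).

a(0) = 46; a(1) = 29; a(2) = 19; a(3) = 26; a(4) = 13; a(5) = 14; a(6) = 40; a(7) = 17; a(8) = 46; a(9) = 29.
Since (a(8), a(9)) = (a(0), a(1)) = (46, 29) (two consecutive terms determine the rest), the sequence is periodic with period 8.
(209 - 0) mod 8 = 1, so a(209) = a(1) = 29.

29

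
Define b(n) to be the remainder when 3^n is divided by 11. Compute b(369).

b(0) = 1; b(1) = 3; b(2) = 9; b(3) = 5; b(4) = 4; b(5) = 1.
The sequence repeats with period 5.
(369 - 0) mod 5 = 4, so b(369) = b(4) = 4.

4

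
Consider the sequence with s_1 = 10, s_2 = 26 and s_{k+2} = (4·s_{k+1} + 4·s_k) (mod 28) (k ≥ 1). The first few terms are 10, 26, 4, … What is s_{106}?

8

Computing terms: s_1 = 10, s_2 = 26, s_3 = 4, s_4 = 8, s_5 = 20, s_6 = 0, s_7 = 24, s_8 = 12, s_9 = 4, s_{10} = 8.
Since (s_9, s_{10}) = (s_3, s_4) = (4, 8) (two consecutive terms determine the rest), the sequence is eventually periodic: after a pre-period of length 2 it cycles with period 6.
For k ≥ 3, s_k depends only on (k - 3) mod 6. (106 - 3) mod 6 = 1, so s_{106} = s_4 = 8.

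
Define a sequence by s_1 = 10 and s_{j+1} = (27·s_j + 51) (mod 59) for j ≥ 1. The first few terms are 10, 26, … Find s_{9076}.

28

We have s_1 = 10,  s_2 = 26,  s_3 = 45,  s_4 = 27,  s_5 = 13,  s_6 = 48,  s_7 = 49,  s_8 = 17,  s_9 = 38,  s_{10} = 15,  s_{11} = 43,  s_{12} = 32,  s_{13} = 30,  s_{14} = 35,  s_{15} = 52,  s_{16} = 39,  s_{17} = 42,  s_{18} = 5,  s_{19} = 9,  s_{20} = 58,  s_{21} = 24,  s_{22} = 50,  s_{23} = 44,  s_{24} = 0,  s_{25} = 51,  s_{26} = 12,  s_{27} = 21,  s_{28} = 28,  s_{29} = 40,  s_{30} = 10.
The sequence repeats with period 29.
So s_{9076} = s_{1 + ((9076-1) mod 29)} = s_{28} = 28.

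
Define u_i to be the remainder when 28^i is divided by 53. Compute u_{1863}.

15

Listing terms: u_1 = 28; u_2 = 42; u_3 = 10; u_4 = 15; u_5 = 49; u_6 = 47; u_7 = 44; u_8 = 13; u_9 = 46; u_{10} = 16; u_{11} = 24; u_{12} = 36; u_{13} = 1; u_{14} = 28.
The sequence repeats with period 13.
So u_{1863} = u_{1 + ((1863-1) mod 13)} = u_4 = 15.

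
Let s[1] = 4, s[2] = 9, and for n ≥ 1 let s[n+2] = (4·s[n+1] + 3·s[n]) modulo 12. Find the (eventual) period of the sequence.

4

s[1] = 4; s[2] = 9; s[3] = 0; s[4] = 3; s[5] = 0; s[6] = 9; s[7] = 0.
Since (s[6], s[7]) = (s[2], s[3]) = (9, 0) (two consecutive terms determine the rest), the sequence is eventually periodic: after a pre-period of length 1 it cycles with period 4.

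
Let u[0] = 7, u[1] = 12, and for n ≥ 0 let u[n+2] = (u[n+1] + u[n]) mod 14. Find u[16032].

7

Listing terms: u[0] = 7; u[1] = 12; u[2] = 5; u[3] = 3; u[4] = 8; u[5] = 11; u[6] = 5; u[7] = 2; u[8] = 7; u[9] = 9; u[10] = 2; u[11] = 11; u[12] = 13; u[13] = 10; u[14] = 9; u[15] = 5; u[16] = 0; u[17] = 5; u[18] = 5; u[19] = 10; u[20] = 1; u[21] = 11; u[22] = 12; u[23] = 9; u[24] = 7; u[25] = 2; u[26] = 9; u[27] = 11; u[28] = 6; u[29] = 3; u[30] = 9; u[31] = 12; u[32] = 7; u[33] = 5; u[34] = 12; u[35] = 3; u[36] = 1; u[37] = 4; u[38] = 5; u[39] = 9; u[40] = 0; u[41] = 9; u[42] = 9; u[43] = 4; u[44] = 13; u[45] = 3; u[46] = 2; u[47] = 5; u[48] = 7; u[49] = 12.
Since (u[48], u[49]) = (u[0], u[1]) = (7, 12) (two consecutive terms determine the rest), the sequence is periodic with period 48.
(16032 - 0) mod 48 = 0, so u[16032] = u[0] = 7.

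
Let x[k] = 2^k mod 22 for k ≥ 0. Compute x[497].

x[0] = 1; x[1] = 2; x[2] = 4; x[3] = 8; x[4] = 16; x[5] = 10; x[6] = 20; x[7] = 18; x[8] = 14; x[9] = 6; x[10] = 12; x[11] = 2.
Since x[11] = x[1] = 2, the sequence is eventually periodic: after a pre-period of length 1 it cycles with period 10.
For k ≥ 1, x[k] depends only on (k - 1) mod 10. (497 - 1) mod 10 = 6, so x[497] = x[7] = 18.

18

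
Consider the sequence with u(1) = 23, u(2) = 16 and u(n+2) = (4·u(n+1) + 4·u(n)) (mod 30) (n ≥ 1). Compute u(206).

We have u(1) = 23,  u(2) = 16,  u(3) = 6,  u(4) = 28,  u(5) = 16,  u(6) = 26,  u(7) = 18,  u(8) = 26,  u(9) = 26,  u(10) = 28,  u(11) = 6,  u(12) = 16,  u(13) = 28,  u(14) = 26,  u(15) = 6,  u(16) = 8,  u(17) = 26,  u(18) = 16,  u(19) = 18,  u(20) = 16,  u(21) = 16,  u(22) = 8,  u(23) = 6,  u(24) = 26,  u(25) = 8,  u(26) = 16,  u(27) = 6.
Since (u(26), u(27)) = (u(2), u(3)) = (16, 6) (two consecutive terms determine the rest), the sequence is eventually periodic: after a pre-period of length 1 it cycles with period 24.
For n ≥ 2, u(n) depends only on (n - 2) mod 24. (206 - 2) mod 24 = 12, so u(206) = u(14) = 26.

26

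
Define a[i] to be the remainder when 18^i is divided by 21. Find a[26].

a[0] = 1; a[1] = 18; a[2] = 9; a[3] = 15; a[4] = 18.
Since a[4] = a[1] = 18, the sequence is eventually periodic: after a pre-period of length 1 it cycles with period 3.
For i ≥ 1, a[i] depends only on (i - 1) mod 3. (26 - 1) mod 3 = 1, so a[26] = a[2] = 9.

9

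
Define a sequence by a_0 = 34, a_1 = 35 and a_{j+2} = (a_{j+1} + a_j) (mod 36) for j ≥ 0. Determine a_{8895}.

Listing terms: a_0 = 34,  a_1 = 35,  a_2 = 33,  a_3 = 32,  a_4 = 29,  a_5 = 25,  a_6 = 18,  a_7 = 7,  a_8 = 25,  a_9 = 32,  a_{10} = 21,  a_{11} = 17,  a_{12} = 2,  a_{13} = 19,  a_{14} = 21,  a_{15} = 4,  a_{16} = 25,  a_{17} = 29,  a_{18} = 18,  a_{19} = 11,  a_{20} = 29,  a_{21} = 4,  a_{22} = 33,  a_{23} = 1,  a_{24} = 34,  a_{25} = 35.
The sequence repeats with period 24.
(8895 - 0) mod 24 = 15, so a_{8895} = a_{15} = 4.

4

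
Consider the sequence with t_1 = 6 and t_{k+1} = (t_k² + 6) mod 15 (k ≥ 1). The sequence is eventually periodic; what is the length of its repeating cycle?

3

t_1 = 6, t_2 = 12, t_3 = 0, t_4 = 6.
The sequence repeats with period 3.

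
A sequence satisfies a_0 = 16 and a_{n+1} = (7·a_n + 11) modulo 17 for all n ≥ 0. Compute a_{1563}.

We have a_0 = 16, a_1 = 4, a_2 = 5, a_3 = 12, a_4 = 10, a_5 = 13, a_6 = 0, a_7 = 11, a_8 = 3, a_9 = 15, a_{10} = 14, a_{11} = 7, a_{12} = 9, a_{13} = 6, a_{14} = 2, a_{15} = 8, a_{16} = 16.
The sequence repeats with period 16.
So a_{1563} = a_{0 + ((1563-0) mod 16)} = a_{11} = 7.

7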